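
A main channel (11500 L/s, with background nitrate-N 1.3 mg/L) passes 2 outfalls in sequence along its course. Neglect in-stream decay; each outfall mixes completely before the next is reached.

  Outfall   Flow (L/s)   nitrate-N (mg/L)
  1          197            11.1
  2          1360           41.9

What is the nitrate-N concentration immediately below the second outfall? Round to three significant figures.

5.68 mg/L

Below outfall 1: Q → 11700 L/s, C = (11500·1.300 + 197.0·11.10)/11700 = 1.465 mg/L.
Below outfall 2: Q → 13060 L/s, C = (11700·1.465 + 1360·41.90)/13060 = 5.677 mg/L.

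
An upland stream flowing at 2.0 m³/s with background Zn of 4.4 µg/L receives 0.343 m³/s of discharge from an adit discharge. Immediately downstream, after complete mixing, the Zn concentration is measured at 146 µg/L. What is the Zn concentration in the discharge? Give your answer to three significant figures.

972 µg/L

Mass balance: 2.000·4.400 + 0.3430·Cₑ = 2.343·146.0
→ Cₑ = (2.343·146.0 − 2.000·4.400) / 0.3430 = 971.7 µg/L.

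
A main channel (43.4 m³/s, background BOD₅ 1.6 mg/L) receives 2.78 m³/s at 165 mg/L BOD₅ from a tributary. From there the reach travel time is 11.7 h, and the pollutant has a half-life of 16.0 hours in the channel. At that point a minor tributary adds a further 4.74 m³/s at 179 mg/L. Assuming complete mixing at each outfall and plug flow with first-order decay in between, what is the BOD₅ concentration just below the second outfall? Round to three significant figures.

22.9 mg/L

After mixing, C = (43.40·1.600 + 2.780·165.0) / 46.18 = 528.1/46.18 = 11.44 mg/L; combined flow 46.18 m³/s.
Half-life 16.0 h → k = ln 2 / 16.0 = 0.04332 h⁻¹ = 1.040 d⁻¹.
After decay, C = 11.44 × e^(−kt) = 11.44 × 0.6024 = 6.889 mg/L.
Second outfall: C = (46.18·6.889 + 4.740·179.0)/50.92 = 22.91 mg/L.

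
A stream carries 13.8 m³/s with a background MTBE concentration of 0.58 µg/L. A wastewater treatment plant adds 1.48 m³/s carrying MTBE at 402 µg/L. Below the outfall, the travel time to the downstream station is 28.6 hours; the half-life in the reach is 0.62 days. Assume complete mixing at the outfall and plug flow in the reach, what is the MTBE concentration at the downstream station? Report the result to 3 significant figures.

10.4 µg/L

Mass balance: C = (13.80·0.5800 + 1.480·402.0) / 15.28 = 603.0/15.28 = 39.46 µg/L.
Half-life 0.62 d → k = ln 2 / 0.62 = 1.118 d⁻¹.
After decay, C = 39.46 × e^(−kt) = 39.46 × 0.2639 = 10.41 µg/L.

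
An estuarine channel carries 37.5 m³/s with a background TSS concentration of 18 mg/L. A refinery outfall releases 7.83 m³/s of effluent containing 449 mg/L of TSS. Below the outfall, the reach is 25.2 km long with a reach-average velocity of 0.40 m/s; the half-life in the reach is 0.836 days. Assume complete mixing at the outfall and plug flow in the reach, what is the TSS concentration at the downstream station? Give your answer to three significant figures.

50.5 mg/L

Mass balance: C = (37.50·18.00 + 7.830·449.0) / 45.33 = 4191/45.33 = 92.45 mg/L.
Travel time t = 25.2·1000 / 0.40 = 63000 s = 17.50 h.
Half-life 0.836 d → k = ln 2 / 0.836 = 0.8291 d⁻¹.
Applying C = C₀e^(−kt): 92.45 × 0.5463 = 50.51 mg/L.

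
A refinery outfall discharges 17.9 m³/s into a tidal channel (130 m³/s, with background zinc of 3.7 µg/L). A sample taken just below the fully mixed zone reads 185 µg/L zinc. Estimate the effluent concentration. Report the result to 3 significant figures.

1500 µg/L

Mass balance: 130.0·3.700 + 17.90·Cₑ = 147.9·185.0
→ Cₑ = (147.9·185.0 − 130.0·3.700) / 17.90 = 1502 µg/L.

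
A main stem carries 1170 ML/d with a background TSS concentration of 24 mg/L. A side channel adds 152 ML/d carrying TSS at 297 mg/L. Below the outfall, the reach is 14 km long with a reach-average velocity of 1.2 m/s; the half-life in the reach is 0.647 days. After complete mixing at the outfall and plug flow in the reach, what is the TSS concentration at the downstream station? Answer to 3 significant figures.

After mixing, C = (1170·24.00 + 152.0·297.0) / 1322 = 73220/1322 = 55.39 mg/L.
Travel time t = 14·1000 / 1.2 = 11670 s = 3.241 h.
Half-life 0.647 d → k = ln 2 / 0.647 = 1.071 d⁻¹.
First-order decay: C = 55.39·exp(−k·t) = 55.39·0.8653 = 47.93 mg/L.

47.9 mg/L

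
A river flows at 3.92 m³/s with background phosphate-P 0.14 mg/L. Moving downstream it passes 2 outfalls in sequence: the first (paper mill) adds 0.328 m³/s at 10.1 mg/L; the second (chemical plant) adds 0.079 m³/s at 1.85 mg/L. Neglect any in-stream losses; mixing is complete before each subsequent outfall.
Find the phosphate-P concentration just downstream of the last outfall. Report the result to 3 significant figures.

0.926 mg/L

After outfall 1: Q = 3.920 + 0.3280 = 4.248 m³/s; C = (3.920·0.1400 + 0.3280·10.10)/4.248 = 0.9090 mg/L.
After outfall 2: Q = 4.248 + 0.07900 = 4.327 m³/s; C = (4.248·0.9090 + 0.07900·1.850)/4.327 = 0.9262 mg/L.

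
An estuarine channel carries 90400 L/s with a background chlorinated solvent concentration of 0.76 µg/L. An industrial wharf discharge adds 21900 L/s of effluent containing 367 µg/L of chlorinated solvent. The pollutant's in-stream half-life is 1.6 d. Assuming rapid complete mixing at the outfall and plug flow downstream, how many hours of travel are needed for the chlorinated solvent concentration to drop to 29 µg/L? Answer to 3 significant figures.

Mass balance: C = (90400·0.7600 + 21900·367.0) / 112300 = 8106000/112300 = 72.18 µg/L.
Half-life 1.6 d → k = ln 2 / 1.6 = 0.4332 d⁻¹.
72.18·exp(−k·t) = 29 → t = ln(72.18/29)/k = 181900 s = 50.52 h.

50.5 h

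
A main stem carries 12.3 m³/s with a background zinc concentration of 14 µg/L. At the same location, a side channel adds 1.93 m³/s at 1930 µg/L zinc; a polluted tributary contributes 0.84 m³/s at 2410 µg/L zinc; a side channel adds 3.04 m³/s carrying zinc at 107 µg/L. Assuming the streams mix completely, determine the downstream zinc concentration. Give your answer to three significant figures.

345 µg/L

Conservation of mass: C = (12.30·14.00 + 1.930·1930 + 0.8400·2410 + 3.040·107.0) / 18.11 = 6247/18.11 = 344.9 µg/L.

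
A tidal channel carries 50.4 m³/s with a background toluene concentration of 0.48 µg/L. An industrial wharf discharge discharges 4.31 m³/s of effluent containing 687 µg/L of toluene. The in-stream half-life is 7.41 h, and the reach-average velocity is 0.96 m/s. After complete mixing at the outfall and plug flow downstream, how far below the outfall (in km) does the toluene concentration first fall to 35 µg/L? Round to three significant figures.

Flow-weighted average: C = (50.40·0.4800 + 4.310·687.0) / 54.71 = 2985/54.71 = 54.56 µg/L.
Half-life 7.41 h → k = ln 2 / 7.41 = 0.09354 h⁻¹ = 2.245 d⁻¹.
Set 54.56·exp(−k·t) = 35 → t = ln(54.56/35)/k = 17090 s = 4.747 h.
Distance = v·t = 0.96·17090 = 16400 m = 16.40 km.

16.4 km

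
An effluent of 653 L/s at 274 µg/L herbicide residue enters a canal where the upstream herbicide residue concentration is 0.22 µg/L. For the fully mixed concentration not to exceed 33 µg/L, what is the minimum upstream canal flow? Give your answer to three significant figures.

Set C_mix = 33: (Q·0.2200 + 653.0·274.0) / (Q + 653.0) = 33
→ Q = 653.0·(274.0 − 33)/(33 − 0.2200) = 4801 L/s.

4800 L/s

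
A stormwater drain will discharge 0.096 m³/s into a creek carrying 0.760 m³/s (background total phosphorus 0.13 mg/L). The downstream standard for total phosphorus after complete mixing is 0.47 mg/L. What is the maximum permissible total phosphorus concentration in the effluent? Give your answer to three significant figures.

At the limit, (Qr·Cr + Qe·Cₑ)/(Qr + Qe) = 0.47:
Cₑ = (0.8560·0.47 − 0.7600·0.1300) / 0.09600 = 3.162 mg/L.

3.16 mg/L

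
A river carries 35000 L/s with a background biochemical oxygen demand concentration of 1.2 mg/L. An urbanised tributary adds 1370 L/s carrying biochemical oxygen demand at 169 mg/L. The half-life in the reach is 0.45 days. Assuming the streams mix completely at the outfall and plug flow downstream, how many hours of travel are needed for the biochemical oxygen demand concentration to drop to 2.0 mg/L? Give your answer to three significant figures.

Conservation of mass: C = (35000·1.200 + 1370·169.0) / 36370 = 273500/36370 = 7.521 mg/L.
Half-life 0.45 d → k = ln 2 / 0.45 = 1.540 d⁻¹.
7.521·exp(−k·t) = 2.0 → t = ln(7.521/2.0)/k = 74290 s = 20.64 h.

20.6 h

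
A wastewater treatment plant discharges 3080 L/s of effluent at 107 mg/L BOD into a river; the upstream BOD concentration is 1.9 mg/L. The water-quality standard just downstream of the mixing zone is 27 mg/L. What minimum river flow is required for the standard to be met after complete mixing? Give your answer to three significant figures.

Set C_mix = 27: (Q·1.900 + 3080·107.0) / (Q + 3080) = 27
→ Q = 3080·(107.0 − 27)/(27 − 1.900) = 9817 L/s.

9820 L/s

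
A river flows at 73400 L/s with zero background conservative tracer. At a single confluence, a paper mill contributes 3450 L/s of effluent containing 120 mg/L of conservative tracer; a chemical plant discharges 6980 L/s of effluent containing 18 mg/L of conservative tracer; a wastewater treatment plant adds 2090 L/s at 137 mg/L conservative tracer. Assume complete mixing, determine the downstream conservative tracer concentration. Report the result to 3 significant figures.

9.61 mg/L

Mixed concentration C = ΣQC/ΣQ = (73400·0 + 3450·120.0 + 6980·18.00 + 2090·137.0) / 85920 = 826000/85920 = 9.613 mg/L.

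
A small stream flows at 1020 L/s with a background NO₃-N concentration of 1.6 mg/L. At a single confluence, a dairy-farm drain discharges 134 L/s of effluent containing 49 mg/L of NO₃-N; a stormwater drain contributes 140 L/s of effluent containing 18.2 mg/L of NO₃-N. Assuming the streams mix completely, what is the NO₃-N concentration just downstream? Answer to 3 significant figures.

Conservation of mass: C = (1020·1.600 + 134.0·49.00 + 140.0·18.20) / 1294 = 10750/1294 = 8.304 mg/L.

8.30 mg/L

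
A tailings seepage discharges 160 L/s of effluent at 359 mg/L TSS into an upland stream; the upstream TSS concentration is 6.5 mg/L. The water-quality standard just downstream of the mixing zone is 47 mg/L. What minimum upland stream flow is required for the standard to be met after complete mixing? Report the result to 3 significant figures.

Set C_mix = 47: (Q·6.500 + 160.0·359.0) / (Q + 160.0) = 47
→ Q = 160.0·(359.0 − 47)/(47 − 6.500) = 1233 L/s.

1230 L/s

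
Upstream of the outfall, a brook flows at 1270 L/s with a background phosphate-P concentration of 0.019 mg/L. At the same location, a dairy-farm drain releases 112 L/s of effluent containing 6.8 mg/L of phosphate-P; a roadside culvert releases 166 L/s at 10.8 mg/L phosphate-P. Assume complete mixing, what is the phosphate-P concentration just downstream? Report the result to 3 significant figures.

Mixed concentration C = ΣQC/ΣQ = (1270·0.01900 + 112.0·6.800 + 166.0·10.80) / 1548 = 2579/1548 = 1.666 mg/L.

1.67 mg/L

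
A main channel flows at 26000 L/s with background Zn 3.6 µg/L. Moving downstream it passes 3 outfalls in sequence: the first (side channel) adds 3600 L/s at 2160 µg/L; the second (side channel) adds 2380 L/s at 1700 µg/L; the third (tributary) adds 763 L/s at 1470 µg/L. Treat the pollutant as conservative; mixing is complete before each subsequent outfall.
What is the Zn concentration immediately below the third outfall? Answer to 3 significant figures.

398 µg/L

Below outfall 1: Q → 29600 L/s, C = (26000·3.600 + 3600·2160)/29600 = 265.9 µg/L.
Below outfall 2: Q → 31980 L/s, C = (29600·265.9 + 2380·1700)/31980 = 372.6 µg/L.
Below outfall 3: Q → 32740 L/s, C = (31980·372.6 + 763.0·1470)/32740 = 398.2 µg/L.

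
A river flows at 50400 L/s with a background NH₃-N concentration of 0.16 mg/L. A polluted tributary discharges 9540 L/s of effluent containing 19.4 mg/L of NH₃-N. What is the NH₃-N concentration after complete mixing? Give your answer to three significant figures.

Conservation of mass: C = (50400·0.1600 + 9540·19.40) / 59940 = 193100/59940 = 3.222 mg/L.

3.22 mg/L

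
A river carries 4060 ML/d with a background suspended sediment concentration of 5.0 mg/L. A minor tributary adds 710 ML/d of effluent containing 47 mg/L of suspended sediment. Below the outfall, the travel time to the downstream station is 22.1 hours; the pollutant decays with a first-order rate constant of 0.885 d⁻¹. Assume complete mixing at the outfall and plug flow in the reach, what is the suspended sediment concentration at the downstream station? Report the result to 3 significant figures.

4.98 mg/L

Mixed concentration C = ΣQC/ΣQ = (4060·5.000 + 710.0·47.00) / 4770 = 53670/4770 = 11.25 mg/L.
First-order decay: C = 11.25·exp(−k·t) = 11.25·0.4427 = 4.981 mg/L.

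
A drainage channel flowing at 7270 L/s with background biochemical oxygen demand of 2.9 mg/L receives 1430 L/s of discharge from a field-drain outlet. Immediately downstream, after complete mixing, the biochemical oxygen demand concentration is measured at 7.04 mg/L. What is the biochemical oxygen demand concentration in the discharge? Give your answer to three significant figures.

28.1 mg/L

Mass balance: 7270·2.900 + 1430·Cₑ = 8700·7.040
→ Cₑ = (8700·7.040 − 7270·2.900) / 1430 = 28.09 mg/L.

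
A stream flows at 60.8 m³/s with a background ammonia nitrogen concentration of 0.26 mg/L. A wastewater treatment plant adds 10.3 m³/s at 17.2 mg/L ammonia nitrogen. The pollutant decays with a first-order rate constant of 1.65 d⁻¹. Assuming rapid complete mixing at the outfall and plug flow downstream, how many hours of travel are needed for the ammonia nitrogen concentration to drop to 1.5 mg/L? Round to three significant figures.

8.63 h

After mixing, C = (60.80·0.2600 + 10.30·17.20) / 71.10 = 193.0/71.10 = 2.714 mg/L.
2.714·exp(−k·t) = 1.5 → t = ln(2.714/1.5)/k = 31050 s = 8.625 h.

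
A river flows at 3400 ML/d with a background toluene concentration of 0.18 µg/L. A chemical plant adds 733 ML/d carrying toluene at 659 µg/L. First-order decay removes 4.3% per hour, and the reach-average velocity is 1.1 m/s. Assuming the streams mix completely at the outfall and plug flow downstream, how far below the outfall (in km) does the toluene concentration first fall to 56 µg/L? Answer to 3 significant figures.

Mixed concentration C = ΣQC/ΣQ = (3400·0.1800 + 733.0·659.0) / 4133 = 483700/4133 = 117.0 µg/L.
4.3%/h lost → k = −ln(1 − 0.043) = 0.04395 h⁻¹.
Set 117.0·exp(−k·t) = 56 → t = ln(117.0/56)/k = 60370 s = 16.77 h.
Distance = v·t = 1.1·60370 = 66400 m = 66.40 km.

66.4 km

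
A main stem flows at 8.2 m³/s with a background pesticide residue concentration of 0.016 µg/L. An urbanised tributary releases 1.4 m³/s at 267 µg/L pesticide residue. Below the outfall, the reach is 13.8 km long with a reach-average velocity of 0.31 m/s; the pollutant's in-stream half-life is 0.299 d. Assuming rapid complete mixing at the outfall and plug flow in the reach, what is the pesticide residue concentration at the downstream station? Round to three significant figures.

11.8 µg/L

Mass balance: C = (8.200·0.01600 + 1.400·267.0) / 9.600 = 373.9/9.600 = 38.95 µg/L.
Travel time t = 13.8·1000 / 0.31 = 44520 s = 12.37 h.
Half-life 0.299 d → k = ln 2 / 0.299 = 2.318 d⁻¹.
First-order decay: C = 38.95·exp(−k·t) = 38.95·0.3029 = 11.80 µg/L.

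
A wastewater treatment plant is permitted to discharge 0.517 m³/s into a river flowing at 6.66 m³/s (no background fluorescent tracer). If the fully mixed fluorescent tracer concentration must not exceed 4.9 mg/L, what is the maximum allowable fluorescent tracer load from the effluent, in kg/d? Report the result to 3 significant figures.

3040 kg/d

Mass balance at the limit: 6.660·0 + 0.5170·Cₑ = 7.177·4.9 → Cₑ = 68.02 mg/L.
Load = 0.5170 m³/s × 68.02 g/m³ × 86 400 s/d = 3038 kg/d.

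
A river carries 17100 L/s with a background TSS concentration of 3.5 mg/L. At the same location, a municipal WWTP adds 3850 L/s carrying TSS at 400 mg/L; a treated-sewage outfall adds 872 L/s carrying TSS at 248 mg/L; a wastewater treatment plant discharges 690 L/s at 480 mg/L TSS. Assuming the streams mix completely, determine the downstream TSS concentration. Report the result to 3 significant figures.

Mass balance: C = (17100·3.500 + 3850·400.0 + 872.0·248.0 + 690.0·480.0) / 22510 = 2147000/22510 = 95.38 mg/L.

95.4 mg/L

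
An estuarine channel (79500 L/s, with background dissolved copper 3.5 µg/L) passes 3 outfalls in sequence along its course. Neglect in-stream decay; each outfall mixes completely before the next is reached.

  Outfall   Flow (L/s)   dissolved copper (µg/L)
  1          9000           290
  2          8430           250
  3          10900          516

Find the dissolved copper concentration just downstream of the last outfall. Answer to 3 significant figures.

98.5 µg/L

After outfall 1: Q = 79500 + 9000 = 88500 L/s; C = (79500·3.500 + 9000·290.0)/88500 = 32.64 µg/L.
After outfall 2: Q = 88500 + 8430 = 96930 L/s; C = (88500·32.64 + 8430·250.0)/96930 = 51.54 µg/L.
After outfall 3: Q = 96930 + 10900 = 107800 L/s; C = (96930·51.54 + 10900·516.0)/107800 = 98.49 µg/L.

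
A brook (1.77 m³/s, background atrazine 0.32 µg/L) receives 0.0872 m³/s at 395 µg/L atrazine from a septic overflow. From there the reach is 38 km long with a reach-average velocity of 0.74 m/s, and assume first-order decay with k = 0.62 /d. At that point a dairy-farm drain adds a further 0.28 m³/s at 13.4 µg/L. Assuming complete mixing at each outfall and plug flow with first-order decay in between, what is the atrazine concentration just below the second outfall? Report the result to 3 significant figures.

13.1 µg/L

After mixing, C = (1.770·0.3200 + 0.08720·395.0) / 1.857 = 35.01/1.857 = 18.85 µg/L; combined flow 1.857 m³/s.
Travel time t = 38·1000 / 0.74 = 51350 s = 14.26 h.
Decay over the reach: 18.85·exp(−kt) = 18.85·0.6918 = 13.04 µg/L.
At the second outfall, C = (1.857·13.04 + 0.2800·13.40) / (1.857 + 0.2800) = 13.09 µg/L.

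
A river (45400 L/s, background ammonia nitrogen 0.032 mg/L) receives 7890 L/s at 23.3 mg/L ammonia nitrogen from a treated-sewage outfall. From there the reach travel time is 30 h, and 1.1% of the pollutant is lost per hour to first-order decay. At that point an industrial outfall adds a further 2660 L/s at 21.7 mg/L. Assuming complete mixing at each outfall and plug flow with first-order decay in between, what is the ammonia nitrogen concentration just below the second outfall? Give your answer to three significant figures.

Flow-weighted average: C = (45400·0.03200 + 7890·23.30) / 53290 = 185300/53290 = 3.477 mg/L; combined flow 53290 L/s.
1.1%/h lost → k = −ln(1 − 0.011) = 0.01106 h⁻¹.
After decay, C = 3.477 × e^(−kt) = 3.477 × 0.7176 = 2.495 mg/L.
At the second outfall, C = (53290·2.495 + 2660·21.70) / (53290 + 2660) = 3.408 mg/L.

3.41 mg/L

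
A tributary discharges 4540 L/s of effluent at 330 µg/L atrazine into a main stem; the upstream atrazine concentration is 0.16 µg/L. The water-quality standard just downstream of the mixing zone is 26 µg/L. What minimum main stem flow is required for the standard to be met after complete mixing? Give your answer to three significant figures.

53400 L/s

Set C_mix = 26: (Q·0.1600 + 4540·330.0) / (Q + 4540) = 26
→ Q = 4540·(330.0 − 26)/(26 − 0.1600) = 53410 L/s.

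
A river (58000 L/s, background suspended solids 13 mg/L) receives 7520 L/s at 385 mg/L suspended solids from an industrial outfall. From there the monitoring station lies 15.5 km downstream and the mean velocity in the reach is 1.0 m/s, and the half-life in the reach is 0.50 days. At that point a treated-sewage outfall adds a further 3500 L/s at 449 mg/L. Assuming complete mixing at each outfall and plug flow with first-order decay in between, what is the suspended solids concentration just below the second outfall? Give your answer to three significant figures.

64.0 mg/L

Mixed concentration C = ΣQC/ΣQ = (58000·13.00 + 7520·385.0) / 65520 = 3649000/65520 = 55.70 mg/L; combined flow 65520 L/s.
Travel time t = 15.5·1000 / 1.0 = 15500 s = 4.306 h.
Half-life 0.50 d → k = ln 2 / 0.50 = 1.386 d⁻¹.
Decay over the reach: 55.70·exp(−kt) = 55.70·0.7798 = 43.43 mg/L.
Second outfall: C = (65520·43.43 + 3500·449.0)/69020 = 64.00 mg/L.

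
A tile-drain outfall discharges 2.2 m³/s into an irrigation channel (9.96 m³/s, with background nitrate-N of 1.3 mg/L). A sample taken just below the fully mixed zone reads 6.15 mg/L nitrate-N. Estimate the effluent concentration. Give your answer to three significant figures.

28.1 mg/L

Mass balance: 9.960·1.300 + 2.200·Cₑ = 12.16·6.150
→ Cₑ = (12.16·6.150 − 9.960·1.300) / 2.200 = 28.11 mg/L.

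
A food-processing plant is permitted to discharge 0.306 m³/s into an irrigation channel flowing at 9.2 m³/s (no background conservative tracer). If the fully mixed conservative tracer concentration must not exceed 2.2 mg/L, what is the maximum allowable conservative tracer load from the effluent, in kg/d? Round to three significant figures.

Mass balance at the limit: 9.200·0 + 0.3060·Cₑ = 9.506·2.2 → Cₑ = 68.34 mg/L.
Load = 0.3060 m³/s × 68.34 g/m³ × 86 400 s/d = 1807 kg/d.

1810 kg/d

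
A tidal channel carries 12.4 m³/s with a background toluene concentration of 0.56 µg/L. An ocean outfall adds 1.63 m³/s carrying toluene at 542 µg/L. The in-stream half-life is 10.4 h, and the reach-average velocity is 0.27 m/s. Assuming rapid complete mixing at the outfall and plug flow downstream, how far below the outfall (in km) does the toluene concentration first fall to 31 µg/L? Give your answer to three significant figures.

10.4 km

After mixing, C = (12.40·0.5600 + 1.630·542.0) / 14.03 = 890.4/14.03 = 63.46 µg/L.
Half-life 10.4 h → k = ln 2 / 10.4 = 0.06665 h⁻¹ = 1.600 d⁻¹.
Set 63.46·exp(−k·t) = 31 → t = ln(63.46/31)/k = 38700 s = 10.75 h.
Distance = v·t = 0.27·38700 = 10450 m = 10.45 km.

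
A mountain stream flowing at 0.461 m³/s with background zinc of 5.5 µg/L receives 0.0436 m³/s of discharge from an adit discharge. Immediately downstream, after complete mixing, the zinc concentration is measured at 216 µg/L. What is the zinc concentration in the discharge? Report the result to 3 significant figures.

2440 µg/L

Mass balance: 0.4610·5.500 + 0.04360·Cₑ = 0.5046·216.0
→ Cₑ = (0.5046·216.0 − 0.4610·5.500) / 0.04360 = 2442 µg/L.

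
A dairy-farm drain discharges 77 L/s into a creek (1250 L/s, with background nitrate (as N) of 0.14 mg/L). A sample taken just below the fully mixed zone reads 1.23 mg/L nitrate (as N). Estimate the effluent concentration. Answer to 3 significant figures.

Mass balance: 1250·0.1400 + 77.00·Cₑ = 1327·1.230
→ Cₑ = (1327·1.230 − 1250·0.1400) / 77.00 = 18.92 mg/L.

18.9 mg/L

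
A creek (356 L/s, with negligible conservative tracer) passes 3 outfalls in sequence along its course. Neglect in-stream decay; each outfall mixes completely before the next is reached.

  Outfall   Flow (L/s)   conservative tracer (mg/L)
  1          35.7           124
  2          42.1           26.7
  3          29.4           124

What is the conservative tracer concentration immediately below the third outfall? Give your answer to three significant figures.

19.9 mg/L

Below outfall 1: Q → 391.7 L/s, C = (356.0·0 + 35.70·124.0)/391.7 = 11.30 mg/L.
Below outfall 2: Q → 433.8 L/s, C = (391.7·11.30 + 42.10·26.70)/433.8 = 12.80 mg/L.
Below outfall 3: Q → 463.2 L/s, C = (433.8·12.80 + 29.40·124.0)/463.2 = 19.85 mg/L.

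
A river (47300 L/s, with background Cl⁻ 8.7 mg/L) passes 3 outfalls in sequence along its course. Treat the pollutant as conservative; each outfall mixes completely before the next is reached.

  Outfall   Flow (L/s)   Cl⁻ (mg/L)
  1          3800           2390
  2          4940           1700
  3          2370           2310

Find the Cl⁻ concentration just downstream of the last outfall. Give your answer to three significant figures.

400 mg/L

After outfall 1: Q = 47300 + 3800 = 51100 L/s; C = (47300·8.700 + 3800·2390)/51100 = 185.8 mg/L.
After outfall 2: Q = 51100 + 4940 = 56040 L/s; C = (51100·185.8 + 4940·1700)/56040 = 319.3 mg/L.
After outfall 3: Q = 56040 + 2370 = 58410 L/s; C = (56040·319.3 + 2370·2310)/58410 = 400.0 mg/L.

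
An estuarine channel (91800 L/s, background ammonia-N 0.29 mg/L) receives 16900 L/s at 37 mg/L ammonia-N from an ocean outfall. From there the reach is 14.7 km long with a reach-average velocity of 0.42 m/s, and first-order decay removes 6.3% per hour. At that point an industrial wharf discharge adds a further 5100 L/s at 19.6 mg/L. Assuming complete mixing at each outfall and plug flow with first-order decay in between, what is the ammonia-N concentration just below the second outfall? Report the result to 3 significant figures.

Conservation of mass: C = (91800·0.2900 + 16900·37.00) / 108700 = 651900/108700 = 5.997 mg/L; combined flow 108700 L/s.
Travel time t = 14.7·1000 / 0.42 = 35000 s = 9.722 h.
6.3%/h lost → k = −ln(1 − 0.063) = 0.06507 h⁻¹.
Applying C = C₀e^(−kt): 5.997 × 0.5312 = 3.186 mg/L.
At the second outfall, C = (108700·3.186 + 5100·19.60) / (108700 + 5100) = 3.921 mg/L.

3.92 mg/L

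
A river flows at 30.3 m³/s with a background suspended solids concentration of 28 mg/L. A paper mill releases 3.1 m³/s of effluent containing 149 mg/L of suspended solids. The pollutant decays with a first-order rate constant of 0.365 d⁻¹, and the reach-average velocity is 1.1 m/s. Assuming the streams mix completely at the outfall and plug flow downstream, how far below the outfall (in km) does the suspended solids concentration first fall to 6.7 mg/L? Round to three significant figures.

460 km

Conservation of mass: C = (30.30·28.00 + 3.100·149.0) / 33.40 = 1310/33.40 = 39.23 mg/L.
Set 39.23·exp(−k·t) = 6.7 → t = ln(39.23/6.7)/k = 418400 s = 116.2 h.
Distance = v·t = 1.1·418400 = 460200 m = 460.2 km.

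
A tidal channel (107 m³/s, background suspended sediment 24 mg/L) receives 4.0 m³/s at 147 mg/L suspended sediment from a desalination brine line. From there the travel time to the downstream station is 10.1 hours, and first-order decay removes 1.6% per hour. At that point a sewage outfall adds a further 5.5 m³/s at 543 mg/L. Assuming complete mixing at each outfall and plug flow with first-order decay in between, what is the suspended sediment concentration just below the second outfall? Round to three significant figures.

48.7 mg/L

After mixing, C = (107.0·24.00 + 4.000·147.0) / 111.0 = 3156/111.0 = 28.43 mg/L; combined flow 111.0 m³/s.
1.6%/h lost → k = −ln(1 − 0.016) = 0.01613 h⁻¹.
Decay over the reach: 28.43·exp(−kt) = 28.43·0.8497 = 24.16 mg/L.
Second outfall: C = (111.0·24.16 + 5.500·543.0)/116.5 = 48.65 mg/L.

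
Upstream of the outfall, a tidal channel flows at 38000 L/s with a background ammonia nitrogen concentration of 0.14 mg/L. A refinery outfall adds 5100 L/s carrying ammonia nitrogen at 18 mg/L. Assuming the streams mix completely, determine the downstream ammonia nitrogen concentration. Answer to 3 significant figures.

Mass balance: C = (38000·0.1400 + 5100·18.00) / 43100 = 97120/43100 = 2.253 mg/L.

2.25 mg/L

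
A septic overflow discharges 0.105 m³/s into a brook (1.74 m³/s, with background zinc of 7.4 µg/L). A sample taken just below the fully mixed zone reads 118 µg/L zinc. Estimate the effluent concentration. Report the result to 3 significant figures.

Mass balance: 1.740·7.400 + 0.1050·Cₑ = 1.845·118.0
→ Cₑ = (1.845·118.0 − 1.740·7.400) / 0.1050 = 1951 µg/L.

1950 µg/L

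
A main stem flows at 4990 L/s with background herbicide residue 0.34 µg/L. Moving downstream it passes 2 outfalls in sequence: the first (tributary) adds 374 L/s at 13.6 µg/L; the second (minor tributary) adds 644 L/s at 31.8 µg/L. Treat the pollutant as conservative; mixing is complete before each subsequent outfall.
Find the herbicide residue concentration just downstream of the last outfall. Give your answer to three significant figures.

4.54 µg/L

After outfall 1: Q = 4990 + 374.0 = 5364 L/s; C = (4990·0.3400 + 374.0·13.60)/5364 = 1.265 µg/L.
After outfall 2: Q = 5364 + 644.0 = 6008 L/s; C = (5364·1.265 + 644.0·31.80)/6008 = 4.538 µg/L.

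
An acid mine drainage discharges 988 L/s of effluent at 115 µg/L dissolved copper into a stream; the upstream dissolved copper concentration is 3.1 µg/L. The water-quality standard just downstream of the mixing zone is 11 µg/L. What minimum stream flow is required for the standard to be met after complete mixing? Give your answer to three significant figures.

Set C_mix = 11: (Q·3.100 + 988.0·115.0) / (Q + 988.0) = 11
→ Q = 988.0·(115.0 − 11)/(11 − 3.100) = 13010 L/s.

13000 L/s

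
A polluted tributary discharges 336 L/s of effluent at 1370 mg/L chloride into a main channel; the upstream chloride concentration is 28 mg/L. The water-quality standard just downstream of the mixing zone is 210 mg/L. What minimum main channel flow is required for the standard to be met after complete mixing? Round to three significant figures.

2140 L/s

Set C_mix = 210: (Q·28.00 + 336.0·1370) / (Q + 336.0) = 210
→ Q = 336.0·(1370 − 210)/(210 − 28.00) = 2142 L/s.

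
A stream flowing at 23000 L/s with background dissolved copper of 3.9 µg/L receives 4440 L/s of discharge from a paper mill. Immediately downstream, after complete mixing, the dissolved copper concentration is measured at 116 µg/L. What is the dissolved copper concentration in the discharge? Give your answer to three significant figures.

697 µg/L

Mass balance: 23000·3.900 + 4440·Cₑ = 27440·116.0
→ Cₑ = (27440·116.0 − 23000·3.900) / 4440 = 696.7 µg/L.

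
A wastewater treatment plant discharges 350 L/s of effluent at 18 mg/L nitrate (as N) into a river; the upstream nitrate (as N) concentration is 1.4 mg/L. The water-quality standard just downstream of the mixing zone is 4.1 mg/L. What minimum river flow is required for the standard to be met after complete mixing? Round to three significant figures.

1800 L/s

Set C_mix = 4.1: (Q·1.400 + 350.0·18.00) / (Q + 350.0) = 4.1
→ Q = 350.0·(18.00 − 4.1)/(4.1 − 1.400) = 1802 L/s.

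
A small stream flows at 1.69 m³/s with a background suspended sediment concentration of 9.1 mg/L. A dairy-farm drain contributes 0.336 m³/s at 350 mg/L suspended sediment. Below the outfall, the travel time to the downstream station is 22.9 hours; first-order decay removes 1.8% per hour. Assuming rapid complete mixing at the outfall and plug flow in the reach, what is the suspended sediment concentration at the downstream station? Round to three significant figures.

43.3 mg/L

Conservation of mass: C = (1.690·9.100 + 0.3360·350.0) / 2.026 = 133.0/2.026 = 65.64 mg/L.
1.8%/h lost → k = −ln(1 − 0.018) = 0.01816 h⁻¹.
Applying C = C₀e^(−kt): 65.64 × 0.6597 = 43.30 mg/L.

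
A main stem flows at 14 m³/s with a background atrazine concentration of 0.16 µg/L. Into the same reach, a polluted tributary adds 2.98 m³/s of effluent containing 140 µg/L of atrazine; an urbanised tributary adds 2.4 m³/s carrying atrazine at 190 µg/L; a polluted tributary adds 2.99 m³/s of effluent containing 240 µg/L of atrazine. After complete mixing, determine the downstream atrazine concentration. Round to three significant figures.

71.2 µg/L

Flow-weighted average: C = (14.00·0.1600 + 2.980·140.0 + 2.400·190.0 + 2.990·240.0) / 22.37 = 1593/22.37 = 71.21 µg/L.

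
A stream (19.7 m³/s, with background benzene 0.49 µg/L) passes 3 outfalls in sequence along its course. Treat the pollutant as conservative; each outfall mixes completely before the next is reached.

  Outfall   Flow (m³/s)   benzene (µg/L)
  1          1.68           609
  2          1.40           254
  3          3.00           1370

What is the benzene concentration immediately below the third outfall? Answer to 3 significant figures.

After outfall 1: Q = 19.70 + 1.680 = 21.38 m³/s; C = (19.70·0.4900 + 1.680·609.0)/21.38 = 48.31 µg/L.
After outfall 2: Q = 21.38 + 1.400 = 22.78 m³/s; C = (21.38·48.31 + 1.400·254.0)/22.78 = 60.95 µg/L.
After outfall 3: Q = 22.78 + 3.000 = 25.78 m³/s; C = (22.78·60.95 + 3.000·1370)/25.78 = 213.3 µg/L.

213 µg/L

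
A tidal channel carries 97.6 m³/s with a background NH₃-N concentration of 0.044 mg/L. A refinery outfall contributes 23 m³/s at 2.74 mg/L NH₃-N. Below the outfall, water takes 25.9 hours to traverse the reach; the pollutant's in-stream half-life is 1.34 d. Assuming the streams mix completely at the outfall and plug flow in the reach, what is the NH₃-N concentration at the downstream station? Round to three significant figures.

Flow-weighted average: C = (97.60·0.04400 + 23.00·2.740) / 120.6 = 67.31/120.6 = 0.5582 mg/L.
Half-life 1.34 d → k = ln 2 / 1.34 = 0.5173 d⁻¹.
Decay over the reach: 0.5582·exp(−kt) = 0.5582·0.5722 = 0.3194 mg/L.

0.319 mg/L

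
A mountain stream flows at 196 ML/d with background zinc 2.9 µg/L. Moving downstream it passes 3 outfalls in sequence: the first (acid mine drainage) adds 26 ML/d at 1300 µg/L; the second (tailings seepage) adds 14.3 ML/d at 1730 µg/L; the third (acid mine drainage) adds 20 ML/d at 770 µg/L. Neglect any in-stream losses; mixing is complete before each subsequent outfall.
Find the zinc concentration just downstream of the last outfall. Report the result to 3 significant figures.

291 µg/L

Below outfall 1: Q → 222.0 ML/d, C = (196.0·2.900 + 26.00·1300)/222.0 = 154.8 µg/L.
Below outfall 2: Q → 236.3 ML/d, C = (222.0·154.8 + 14.30·1730)/236.3 = 250.1 µg/L.
Below outfall 3: Q → 256.3 ML/d, C = (236.3·250.1 + 20.00·770.0)/256.3 = 290.7 µg/L.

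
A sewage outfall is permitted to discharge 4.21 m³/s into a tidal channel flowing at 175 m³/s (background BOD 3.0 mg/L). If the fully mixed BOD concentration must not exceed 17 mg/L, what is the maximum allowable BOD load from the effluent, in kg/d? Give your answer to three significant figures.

Mass balance at the limit: 175.0·3.000 + 4.210·Cₑ = 179.2·17 → Cₑ = 598.9 mg/L.
Load = 4.210 m³/s × 598.9 g/m³ × 86 400 s/d = 217900 kg/d.

218000 kg/d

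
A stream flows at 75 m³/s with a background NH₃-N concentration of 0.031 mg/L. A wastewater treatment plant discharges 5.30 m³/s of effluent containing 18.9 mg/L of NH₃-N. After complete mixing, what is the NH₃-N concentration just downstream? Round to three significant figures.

1.28 mg/L

Mixed concentration C = ΣQC/ΣQ = (75.00·0.03100 + 5.300·18.90) / 80.30 = 102.5/80.30 = 1.276 mg/L.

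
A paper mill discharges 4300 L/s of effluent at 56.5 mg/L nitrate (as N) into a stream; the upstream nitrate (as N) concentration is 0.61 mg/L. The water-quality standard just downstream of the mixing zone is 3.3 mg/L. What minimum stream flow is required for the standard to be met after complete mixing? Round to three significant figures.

Set C_mix = 3.3: (Q·0.6100 + 4300·56.50) / (Q + 4300) = 3.3
→ Q = 4300·(56.50 − 3.3)/(3.3 − 0.6100) = 85040 L/s.

85000 L/s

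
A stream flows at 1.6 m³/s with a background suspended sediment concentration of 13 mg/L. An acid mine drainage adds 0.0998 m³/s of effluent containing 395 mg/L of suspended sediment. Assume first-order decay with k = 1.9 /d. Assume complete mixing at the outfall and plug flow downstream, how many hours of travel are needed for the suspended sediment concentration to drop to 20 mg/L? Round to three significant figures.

7.22 h

After mixing, C = (1.600·13.00 + 0.09980·395.0) / 1.700 = 60.22/1.700 = 35.43 mg/L.
35.43·exp(−k·t) = 20 → t = ln(35.43/20)/k = 26000 s = 7.222 h.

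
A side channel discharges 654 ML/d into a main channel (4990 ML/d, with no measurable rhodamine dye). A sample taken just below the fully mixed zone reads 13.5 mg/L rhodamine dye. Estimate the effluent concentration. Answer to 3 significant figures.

Mass balance: 4990·0 + 654.0·Cₑ = 5644·13.50
→ Cₑ = (5644·13.50 − 4990·0) / 654.0 = 116.5 mg/L.

117 mg/L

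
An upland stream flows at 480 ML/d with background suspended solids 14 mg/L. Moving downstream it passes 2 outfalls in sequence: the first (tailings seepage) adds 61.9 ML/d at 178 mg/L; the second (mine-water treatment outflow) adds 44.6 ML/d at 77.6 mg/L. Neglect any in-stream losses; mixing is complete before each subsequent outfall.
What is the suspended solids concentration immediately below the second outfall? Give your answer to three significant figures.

After outfall 1: Q = 480.0 + 61.90 = 541.9 ML/d; C = (480.0·14.00 + 61.90·178.0)/541.9 = 32.73 mg/L.
After outfall 2: Q = 541.9 + 44.60 = 586.5 ML/d; C = (541.9·32.73 + 44.60·77.60)/586.5 = 36.15 mg/L.

36.1 mg/L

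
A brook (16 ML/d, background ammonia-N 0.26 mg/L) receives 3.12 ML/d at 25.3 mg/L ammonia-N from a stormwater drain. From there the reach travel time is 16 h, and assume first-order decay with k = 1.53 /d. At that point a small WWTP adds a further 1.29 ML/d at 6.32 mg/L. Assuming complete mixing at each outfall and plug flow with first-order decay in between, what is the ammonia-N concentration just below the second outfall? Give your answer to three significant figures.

1.87 mg/L

Conservation of mass: C = (16.00·0.2600 + 3.120·25.30) / 19.12 = 83.10/19.12 = 4.346 mg/L; combined flow 19.12 ML/d.
After decay, C = 4.346 × e^(−kt) = 4.346 × 0.3606 = 1.567 mg/L.
At the second outfall, C = (19.12·1.567 + 1.290·6.320) / (19.12 + 1.290) = 1.868 mg/L.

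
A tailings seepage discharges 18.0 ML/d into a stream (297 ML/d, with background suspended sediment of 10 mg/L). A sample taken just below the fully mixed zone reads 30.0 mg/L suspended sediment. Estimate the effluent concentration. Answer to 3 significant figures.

360 mg/L

Mass balance: 297.0·10.00 + 18.00·Cₑ = 315.0·30.00
→ Cₑ = (315.0·30.00 − 297.0·10.00) / 18.00 = 360.0 mg/L.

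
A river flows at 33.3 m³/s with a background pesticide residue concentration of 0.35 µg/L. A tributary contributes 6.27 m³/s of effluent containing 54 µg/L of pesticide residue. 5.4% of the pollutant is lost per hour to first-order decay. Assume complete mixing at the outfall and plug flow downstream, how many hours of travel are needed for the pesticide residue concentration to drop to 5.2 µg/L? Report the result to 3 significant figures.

9.58 h

After mixing, C = (33.30·0.3500 + 6.270·54.00) / 39.57 = 350.2/39.57 = 8.851 µg/L.
5.4%/h lost → k = −ln(1 − 0.054) = 0.05551 h⁻¹.
8.851·exp(−k·t) = 5.2 → t = ln(8.851/5.2)/k = 34490 s = 9.581 h.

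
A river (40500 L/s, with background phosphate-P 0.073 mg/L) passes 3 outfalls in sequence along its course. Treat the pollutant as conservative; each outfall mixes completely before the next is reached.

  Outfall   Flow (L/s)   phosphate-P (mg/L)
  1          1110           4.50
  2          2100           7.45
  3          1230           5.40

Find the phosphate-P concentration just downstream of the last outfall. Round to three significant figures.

After outfall 1: Q = 40500 + 1110 = 41610 L/s; C = (40500·0.07300 + 1110·4.500)/41610 = 0.1911 mg/L.
After outfall 2: Q = 41610 + 2100 = 43710 L/s; C = (41610·0.1911 + 2100·7.450)/43710 = 0.5398 mg/L.
After outfall 3: Q = 43710 + 1230 = 44940 L/s; C = (43710·0.5398 + 1230·5.400)/44940 = 0.6729 mg/L.

0.673 mg/L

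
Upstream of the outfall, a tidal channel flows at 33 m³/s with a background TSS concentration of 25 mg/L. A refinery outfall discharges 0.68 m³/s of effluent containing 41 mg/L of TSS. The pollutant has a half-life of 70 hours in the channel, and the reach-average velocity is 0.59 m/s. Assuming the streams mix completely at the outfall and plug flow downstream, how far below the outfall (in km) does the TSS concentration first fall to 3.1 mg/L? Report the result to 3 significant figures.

Conservation of mass: C = (33.00·25.00 + 0.6800·41.00) / 33.68 = 852.9/33.68 = 25.32 mg/L.
Half-life 70 h → k = ln 2 / 70 = 0.009902 h⁻¹ = 0.2377 d⁻¹.
Set 25.32·exp(−k·t) = 3.1 → t = ln(25.32/3.1)/k = 763600 s = 212.1 h.
Distance = v·t = 0.59·763600 = 450500 m = 450.5 km.

451 km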